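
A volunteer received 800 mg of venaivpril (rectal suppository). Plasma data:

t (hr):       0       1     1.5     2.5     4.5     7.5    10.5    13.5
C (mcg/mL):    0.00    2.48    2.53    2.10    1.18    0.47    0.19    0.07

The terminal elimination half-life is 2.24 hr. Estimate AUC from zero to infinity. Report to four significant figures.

Trapezoidal AUC_0→13.5:
  [0→1]: (0.00+2.48)/2 × 1 = 1.24
  [1→1.5]: (2.48+2.53)/2 × 0.5 = 1.2525
  [1.5→2.5]: (2.53+2.10)/2 × 1 = 2.315
  [2.5→4.5]: (2.10+1.18)/2 × 2 = 3.28
  [4.5→7.5]: (1.18+0.47)/2 × 3 = 2.475
  [7.5→10.5]: (0.47+0.19)/2 × 3 = 0.99
  [10.5→13.5]: (0.19+0.07)/2 × 3 = 0.39
  Sum = 11.9425 mcg/mL·hr
k_e = ln2 / t½ = 0.693147 / 2.24 = 0.3094 hr^-1
Extrapolated tail: C_last / k_e = 0.07 / 0.3094 = 0.226
AUC_0→∞ = 11.9425 + 0.226 = 12.1685 mcg/mL·hr

AUC = 12.17 mcg/mL·hr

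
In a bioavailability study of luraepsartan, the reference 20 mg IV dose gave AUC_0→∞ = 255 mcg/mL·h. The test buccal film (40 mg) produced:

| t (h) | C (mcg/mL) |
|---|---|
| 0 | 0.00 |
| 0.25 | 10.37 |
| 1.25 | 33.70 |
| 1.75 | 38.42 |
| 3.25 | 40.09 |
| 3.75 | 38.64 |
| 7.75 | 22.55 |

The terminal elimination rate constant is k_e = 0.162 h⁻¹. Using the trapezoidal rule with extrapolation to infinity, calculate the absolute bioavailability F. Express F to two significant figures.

F = 0.75

Trapezoidal AUC_0→7.75 (buccal film):
  [0→0.25]: (0.00+10.37)/2 × 0.25 = 1.29625
  [0.25→1.25]: (10.37+33.70)/2 × 1 = 22.035
  [1.25→1.75]: (33.70+38.42)/2 × 0.5 = 18.03
  [1.75→3.25]: (38.42+40.09)/2 × 1.5 = 58.8825
  [3.25→3.75]: (40.09+38.64)/2 × 0.5 = 19.6825
  [3.75→7.75]: (38.64+22.55)/2 × 4 = 122.38
  Sum = 242.30625 mcg/mL·h
Tail: C_last/k_e = 22.55/0.162 = 139.198
AUC_0→∞ (buccal film) = 242.30625 + 139.198 = 381.50425 mcg/mL·h
F = (AUC_ev/D_ev)/(AUC_iv/D_iv) = (381.50425/40)/(255/20) = 9.53761/12.75 = 0.7480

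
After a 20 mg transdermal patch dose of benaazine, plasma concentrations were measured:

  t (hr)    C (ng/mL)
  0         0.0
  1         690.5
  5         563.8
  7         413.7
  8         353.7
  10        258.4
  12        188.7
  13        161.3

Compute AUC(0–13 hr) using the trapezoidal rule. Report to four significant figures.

AUC = 5449 ng/mL·hr

Trapezoidal AUC_0→13:
  [0→1]: (0.0+690.5)/2 × 1 = 345.25
  [1→5]: (690.5+563.8)/2 × 4 = 2508.6
  [5→7]: (563.8+413.7)/2 × 2 = 977.5
  [7→8]: (413.7+353.7)/2 × 1 = 383.7
  [8→10]: (353.7+258.4)/2 × 2 = 612.1
  [10→12]: (258.4+188.7)/2 × 2 = 447.1
  [12→13]: (188.7+161.3)/2 × 1 = 175.0
  Sum = 5449.25 ng/mL·hr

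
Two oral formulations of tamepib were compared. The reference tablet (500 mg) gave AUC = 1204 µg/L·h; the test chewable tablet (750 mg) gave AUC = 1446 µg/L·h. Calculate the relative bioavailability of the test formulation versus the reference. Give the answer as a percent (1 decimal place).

F_rel = (AUC_test/D_test) / (AUC_ref/D_ref)
      = (1446/750) / (1204/500)
      = 1.928 / 2.408 = 0.8007 = 80.07%

F_rel = 80.1%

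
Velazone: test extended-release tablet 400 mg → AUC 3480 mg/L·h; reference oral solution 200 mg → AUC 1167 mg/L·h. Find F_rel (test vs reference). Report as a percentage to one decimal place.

F_rel = 149.1%

F_rel = (AUC_test/D_test) / (AUC_ref/D_ref)
      = (3480/400) / (1167/200)
      = 8.7 / 5.835 = 1.4910 = 149.10%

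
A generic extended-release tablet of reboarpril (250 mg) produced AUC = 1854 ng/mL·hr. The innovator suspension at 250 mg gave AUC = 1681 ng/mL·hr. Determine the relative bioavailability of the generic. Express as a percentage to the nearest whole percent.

F_rel = 110%

F_rel = (AUC_test/D_test) / (AUC_ref/D_ref)
      = (1854/250) / (1681/250)
      = 7.416 / 6.724 = 1.1029 = 110.29%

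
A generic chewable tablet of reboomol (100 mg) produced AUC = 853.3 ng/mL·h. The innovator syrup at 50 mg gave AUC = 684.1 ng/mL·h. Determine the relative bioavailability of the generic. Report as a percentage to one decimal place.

F_rel = 62.4%

F_rel = (AUC_test/D_test) / (AUC_ref/D_ref)
      = (853.3/100) / (684.1/50)
      = 8.533 / 13.682 = 0.6237 = 62.37%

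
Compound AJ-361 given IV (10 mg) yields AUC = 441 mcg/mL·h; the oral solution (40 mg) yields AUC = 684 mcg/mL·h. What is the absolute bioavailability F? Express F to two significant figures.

F = (AUC_ev / D_ev) / (AUC_iv / D_iv)
  = (684/40) / (441/10)
  = 17.1 / 44.1 = 0.3878

F = 0.39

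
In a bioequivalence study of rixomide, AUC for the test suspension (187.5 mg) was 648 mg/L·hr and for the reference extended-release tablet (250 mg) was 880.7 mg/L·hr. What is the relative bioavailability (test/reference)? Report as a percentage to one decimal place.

F_rel = 98.1%

F_rel = (AUC_test/D_test) / (AUC_ref/D_ref)
      = (648/187.5) / (880.7/250)
      = 3.456 / 3.5228 = 0.9810 = 98.10%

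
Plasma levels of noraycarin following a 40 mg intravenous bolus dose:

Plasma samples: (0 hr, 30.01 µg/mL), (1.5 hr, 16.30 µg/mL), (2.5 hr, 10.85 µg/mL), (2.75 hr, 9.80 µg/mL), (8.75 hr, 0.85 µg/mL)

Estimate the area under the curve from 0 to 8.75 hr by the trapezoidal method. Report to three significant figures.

Trapezoidal AUC_0→8.75:
  [0→1.5]: (30.01+16.30)/2 × 1.5 = 34.7325
  [1.5→2.5]: (16.30+10.85)/2 × 1 = 13.575
  [2.5→2.75]: (10.85+9.80)/2 × 0.25 = 2.58125
  [2.75→8.75]: (9.80+0.85)/2 × 6 = 31.95
  Sum = 82.83875 µg/mL·hr

AUC = 82.8 µg/mL·hr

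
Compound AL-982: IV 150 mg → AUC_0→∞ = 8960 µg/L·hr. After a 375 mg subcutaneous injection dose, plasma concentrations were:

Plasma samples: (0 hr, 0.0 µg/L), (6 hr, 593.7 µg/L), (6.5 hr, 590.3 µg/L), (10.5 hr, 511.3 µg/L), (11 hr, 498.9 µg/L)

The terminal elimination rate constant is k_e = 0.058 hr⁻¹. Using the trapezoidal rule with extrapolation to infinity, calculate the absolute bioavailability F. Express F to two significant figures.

Trapezoidal AUC_0→11 (subcutaneous injection):
  [0→6]: (0.0+593.7)/2 × 6 = 1781.1
  [6→6.5]: (593.7+590.3)/2 × 0.5 = 296.0
  [6.5→10.5]: (590.3+511.3)/2 × 4 = 2203.2
  [10.5→11]: (511.3+498.9)/2 × 0.5 = 252.55
  Sum = 4532.85 µg/L·hr
Tail: C_last/k_e = 498.9/0.058 = 8601.724
AUC_0→∞ (subcutaneous injection) = 4532.85 + 8601.724 = 13134.574 µg/L·hr
F = (AUC_ev/D_ev)/(AUC_iv/D_iv) = (13134.574/375)/(8960/150) = 35.0255/59.7333 = 0.5864

F = 0.59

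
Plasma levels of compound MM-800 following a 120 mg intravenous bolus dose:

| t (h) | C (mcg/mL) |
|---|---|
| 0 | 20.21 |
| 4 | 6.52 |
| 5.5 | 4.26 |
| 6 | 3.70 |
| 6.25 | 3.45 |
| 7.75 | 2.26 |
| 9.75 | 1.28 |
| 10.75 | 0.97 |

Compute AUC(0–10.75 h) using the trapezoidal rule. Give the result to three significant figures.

Trapezoidal AUC_0→10.75:
  [0→4]: (20.21+6.52)/2 × 4 = 53.46
  [4→5.5]: (6.52+4.26)/2 × 1.5 = 8.085
  [5.5→6]: (4.26+3.70)/2 × 0.5 = 1.99
  [6→6.25]: (3.70+3.45)/2 × 0.25 = 0.89375
  [6.25→7.75]: (3.45+2.26)/2 × 1.5 = 4.2825
  [7.75→9.75]: (2.26+1.28)/2 × 2 = 3.54
  [9.75→10.75]: (1.28+0.97)/2 × 1 = 1.125
  Sum = 73.37625 mcg/mL·h

AUC = 73.4 mcg/mL·h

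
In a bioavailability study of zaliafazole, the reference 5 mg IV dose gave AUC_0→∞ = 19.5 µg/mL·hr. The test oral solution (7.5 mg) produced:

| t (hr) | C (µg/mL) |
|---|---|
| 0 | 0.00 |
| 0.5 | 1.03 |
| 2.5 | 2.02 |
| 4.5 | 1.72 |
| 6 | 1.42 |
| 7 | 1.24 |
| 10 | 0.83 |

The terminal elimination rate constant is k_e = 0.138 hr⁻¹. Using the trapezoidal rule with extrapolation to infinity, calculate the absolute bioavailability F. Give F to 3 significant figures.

F = 0.679

Trapezoidal AUC_0→10 (oral solution):
  [0→0.5]: (0.00+1.03)/2 × 0.5 = 0.2575
  [0.5→2.5]: (1.03+2.02)/2 × 2 = 3.05
  [2.5→4.5]: (2.02+1.72)/2 × 2 = 3.74
  [4.5→6]: (1.72+1.42)/2 × 1.5 = 2.355
  [6→7]: (1.42+1.24)/2 × 1 = 1.33
  [7→10]: (1.24+0.83)/2 × 3 = 3.105
  Sum = 13.8375 µg/mL·hr
Tail: C_last/k_e = 0.83/0.138 = 6.014
AUC_0→∞ (oral solution) = 13.8375 + 6.014 = 19.8515 µg/mL·hr
F = (AUC_ev/D_ev)/(AUC_iv/D_iv) = (19.8515/7.5)/(19.5/5) = 2.64687/3.9 = 0.6787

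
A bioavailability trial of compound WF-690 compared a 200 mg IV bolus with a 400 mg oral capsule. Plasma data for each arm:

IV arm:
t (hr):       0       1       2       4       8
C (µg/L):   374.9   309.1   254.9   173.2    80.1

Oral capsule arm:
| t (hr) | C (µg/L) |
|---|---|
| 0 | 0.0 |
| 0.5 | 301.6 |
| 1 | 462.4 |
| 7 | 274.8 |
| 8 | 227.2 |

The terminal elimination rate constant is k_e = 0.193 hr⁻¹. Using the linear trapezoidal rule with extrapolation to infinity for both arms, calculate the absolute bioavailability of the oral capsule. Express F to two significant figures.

F = 0.99

Trapezoidal AUC_0→8 (IV):
  [0→1]: (374.9+309.1)/2 × 1 = 342.0
  [1→2]: (309.1+254.9)/2 × 1 = 282.0
  [2→4]: (254.9+173.2)/2 × 2 = 428.1
  [4→8]: (173.2+80.1)/2 × 4 = 506.6
  Sum = 1558.7 µg/L·hr
IV tail: 80.1/0.193 = 415.026; AUC_iv,0→∞ = 1558.7 + 415.026 = 1973.726 µg/L·hr
Trapezoidal AUC_0→8 (oral capsule):
  [0→0.5]: (0.0+301.6)/2 × 0.5 = 75.4
  [0.5→1]: (301.6+462.4)/2 × 0.5 = 191.0
  [1→7]: (462.4+274.8)/2 × 6 = 2211.6
  [7→8]: (274.8+227.2)/2 × 1 = 251.0
  Sum = 2729.0 µg/L·hr
oral capsule tail: 227.2/0.193 = 1177.202; AUC_ev,0→∞ = 2729.0 + 1177.202 = 3906.202 µg/L·hr
F = (AUC_ev/D_ev)/(AUC_iv/D_iv) = (3906.202/400)/(1973.726/200) = 9.765505/9.86863 = 0.9896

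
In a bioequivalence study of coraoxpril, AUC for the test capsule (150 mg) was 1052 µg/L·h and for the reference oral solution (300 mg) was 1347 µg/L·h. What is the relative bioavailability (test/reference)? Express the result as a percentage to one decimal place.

F_rel = 156.2%

F_rel = (AUC_test/D_test) / (AUC_ref/D_ref)
      = (1052/150) / (1347/300)
      = 7.01333 / 4.49 = 1.5620 = 156.20%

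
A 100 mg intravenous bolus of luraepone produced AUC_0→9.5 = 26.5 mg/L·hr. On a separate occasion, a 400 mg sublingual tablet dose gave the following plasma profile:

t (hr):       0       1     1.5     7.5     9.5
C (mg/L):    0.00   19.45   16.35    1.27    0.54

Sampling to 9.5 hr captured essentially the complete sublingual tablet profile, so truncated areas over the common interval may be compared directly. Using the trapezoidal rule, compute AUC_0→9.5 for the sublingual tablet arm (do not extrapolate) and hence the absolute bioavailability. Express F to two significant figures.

Trapezoidal AUC_0→9.5 (sublingual tablet):
  [0→1]: (0.00+19.45)/2 × 1 = 9.725
  [1→1.5]: (19.45+16.35)/2 × 0.5 = 8.95
  [1.5→7.5]: (16.35+1.27)/2 × 6 = 52.86
  [7.5→9.5]: (1.27+0.54)/2 × 2 = 1.81
  Sum = 73.345 mg/L·hr
F = (AUC_ev/D_ev)/(AUC_iv/D_iv) = (73.345/400)/(26.5/100) = 0.1833625/0.265 = 0.6919

F = 0.69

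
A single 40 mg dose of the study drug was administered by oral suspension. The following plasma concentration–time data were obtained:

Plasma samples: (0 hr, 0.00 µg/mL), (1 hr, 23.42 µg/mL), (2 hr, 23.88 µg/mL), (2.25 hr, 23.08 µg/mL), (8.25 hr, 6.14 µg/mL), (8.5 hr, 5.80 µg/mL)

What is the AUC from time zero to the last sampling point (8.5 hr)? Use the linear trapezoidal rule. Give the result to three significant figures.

AUC = 130 µg/mL·hr

Trapezoidal AUC_0→8.5:
  [0→1]: (0.00+23.42)/2 × 1 = 11.71
  [1→2]: (23.42+23.88)/2 × 1 = 23.65
  [2→2.25]: (23.88+23.08)/2 × 0.25 = 5.87
  [2.25→8.25]: (23.08+6.14)/2 × 6 = 87.66
  [8.25→8.5]: (6.14+5.80)/2 × 0.25 = 1.4925
  Sum = 130.3825 µg/mL·hr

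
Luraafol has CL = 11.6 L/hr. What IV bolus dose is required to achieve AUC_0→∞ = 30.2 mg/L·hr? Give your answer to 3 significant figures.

Dose = 350 mg

Dose_iv = CL × AUC_0→∞
     = 11.6 × 30.2 = 350.32 mg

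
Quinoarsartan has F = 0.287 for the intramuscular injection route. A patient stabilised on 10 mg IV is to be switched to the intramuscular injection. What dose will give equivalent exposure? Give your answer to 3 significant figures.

For equal systemic exposure: F × D_ev = D_iv
D_ev = D_iv / F = 10 / 0.287 = 34.8432 mg

D_intramuscular = 34.8 mg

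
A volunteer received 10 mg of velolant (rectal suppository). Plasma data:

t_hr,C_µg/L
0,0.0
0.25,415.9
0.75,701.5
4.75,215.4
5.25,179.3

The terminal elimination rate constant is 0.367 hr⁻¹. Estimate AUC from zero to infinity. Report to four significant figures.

AUC = 2752 µg/L·hr

Trapezoidal AUC_0→5.25:
  [0→0.25]: (0.0+415.9)/2 × 0.25 = 51.9875
  [0.25→0.75]: (415.9+701.5)/2 × 0.5 = 279.35
  [0.75→4.75]: (701.5+215.4)/2 × 4 = 1833.8
  [4.75→5.25]: (215.4+179.3)/2 × 0.5 = 98.675
  Sum = 2263.8125 µg/L·hr
Extrapolated tail: C_last / k_e = 179.3 / 0.367 = 488.556
AUC_0→∞ = 2263.8125 + 488.556 = 2752.3685 µg/L·hr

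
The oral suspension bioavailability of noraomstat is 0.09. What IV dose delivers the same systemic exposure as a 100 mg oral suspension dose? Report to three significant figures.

D_iv = 9.00 mg

Systemic exposure from an extravascular dose = F × D_ev, so the equivalent IV dose is F × D_ev.
D_iv = F × D_ev = 0.09 × 100 = 9 mg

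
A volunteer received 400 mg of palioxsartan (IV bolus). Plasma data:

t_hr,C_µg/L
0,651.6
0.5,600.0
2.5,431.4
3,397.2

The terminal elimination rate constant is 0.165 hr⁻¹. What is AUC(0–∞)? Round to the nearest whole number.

Trapezoidal AUC_0→3:
  [0→0.5]: (651.6+600.0)/2 × 0.5 = 312.9
  [0.5→2.5]: (600.0+431.4)/2 × 2 = 1031.4
  [2.5→3]: (431.4+397.2)/2 × 0.5 = 207.15
  Sum = 1551.45 µg/L·hr
Extrapolated tail: C_last / k_e = 397.2 / 0.165 = 2407.273
AUC_0→∞ = 1551.45 + 2407.273 = 3958.723 µg/L·hr

AUC = 3959 µg/L·hr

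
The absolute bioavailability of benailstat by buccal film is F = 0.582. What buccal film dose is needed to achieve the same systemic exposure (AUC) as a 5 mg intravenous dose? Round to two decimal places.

For equal systemic exposure: F × D_ev = D_iv
D_ev = D_iv / F = 5 / 0.582 = 8.59107 mg

D_buccal = 8.59 mg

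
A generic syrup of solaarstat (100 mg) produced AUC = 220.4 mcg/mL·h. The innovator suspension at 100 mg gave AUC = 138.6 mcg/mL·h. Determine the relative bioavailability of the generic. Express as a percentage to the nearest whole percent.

F_rel = 159%

F_rel = (AUC_test/D_test) / (AUC_ref/D_ref)
      = (220.4/100) / (138.6/100)
      = 2.204 / 1.386 = 1.5902 = 159.02%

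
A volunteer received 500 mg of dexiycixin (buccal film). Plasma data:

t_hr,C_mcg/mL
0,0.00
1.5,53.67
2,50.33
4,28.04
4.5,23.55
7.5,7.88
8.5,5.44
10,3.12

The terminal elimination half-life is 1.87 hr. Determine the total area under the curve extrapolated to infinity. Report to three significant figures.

Trapezoidal AUC_0→10:
  [0→1.5]: (0.00+53.67)/2 × 1.5 = 40.2525
  [1.5→2]: (53.67+50.33)/2 × 0.5 = 26.0
  [2→4]: (50.33+28.04)/2 × 2 = 78.37
  [4→4.5]: (28.04+23.55)/2 × 0.5 = 12.8975
  [4.5→7.5]: (23.55+7.88)/2 × 3 = 47.145
  [7.5→8.5]: (7.88+5.44)/2 × 1 = 6.66
  [8.5→10]: (5.44+3.12)/2 × 1.5 = 6.42
  Sum = 217.745 mcg/mL·hr
k_e = ln2 / t½ = 0.693147 / 1.87 = 0.3707 hr^-1
Extrapolated tail: C_last / k_e = 3.12 / 0.3707 = 8.417
AUC_0→∞ = 217.745 + 8.417 = 226.162 mcg/mL·hr

AUC = 226 mcg/mL·hr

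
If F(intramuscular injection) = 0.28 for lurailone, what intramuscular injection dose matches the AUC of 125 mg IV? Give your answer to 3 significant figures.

For equal systemic exposure: F × D_ev = D_iv
D_ev = D_iv / F = 125 / 0.28 = 446.429 mg

D_intramuscular = 446 mg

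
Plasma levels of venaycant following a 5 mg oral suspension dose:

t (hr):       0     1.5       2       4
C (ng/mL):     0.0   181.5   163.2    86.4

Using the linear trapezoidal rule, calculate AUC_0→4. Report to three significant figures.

AUC = 472 ng/mL·hr

Trapezoidal AUC_0→4:
  [0→1.5]: (0.0+181.5)/2 × 1.5 = 136.125
  [1.5→2]: (181.5+163.2)/2 × 0.5 = 86.175
  [2→4]: (163.2+86.4)/2 × 2 = 249.6
  Sum = 471.9 ng/mL·hr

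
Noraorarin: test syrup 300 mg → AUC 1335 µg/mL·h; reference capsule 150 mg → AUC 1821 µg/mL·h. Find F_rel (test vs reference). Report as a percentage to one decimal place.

F_rel = (AUC_test/D_test) / (AUC_ref/D_ref)
      = (1335/300) / (1821/150)
      = 4.45 / 12.14 = 0.3666 = 36.66%

F_rel = 36.7%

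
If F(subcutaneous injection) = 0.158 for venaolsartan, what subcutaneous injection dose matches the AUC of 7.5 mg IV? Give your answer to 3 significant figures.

For equal systemic exposure: F × D_ev = D_iv
D_ev = D_iv / F = 7.5 / 0.158 = 47.4684 mg

D_subcutaneous = 47.5 mg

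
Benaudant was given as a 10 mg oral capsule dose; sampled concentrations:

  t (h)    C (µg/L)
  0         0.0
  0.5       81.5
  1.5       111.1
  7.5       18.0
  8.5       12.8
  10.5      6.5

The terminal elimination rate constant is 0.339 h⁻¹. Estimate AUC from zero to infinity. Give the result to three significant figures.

Trapezoidal AUC_0→10.5:
  [0→0.5]: (0.0+81.5)/2 × 0.5 = 20.375
  [0.5→1.5]: (81.5+111.1)/2 × 1 = 96.3
  [1.5→7.5]: (111.1+18.0)/2 × 6 = 387.3
  [7.5→8.5]: (18.0+12.8)/2 × 1 = 15.4
  [8.5→10.5]: (12.8+6.5)/2 × 2 = 19.3
  Sum = 538.675 µg/L·h
Extrapolated tail: C_last / k_e = 6.5 / 0.339 = 19.174
AUC_0→∞ = 538.675 + 19.174 = 557.849 µg/L·h

AUC = 558 µg/L·h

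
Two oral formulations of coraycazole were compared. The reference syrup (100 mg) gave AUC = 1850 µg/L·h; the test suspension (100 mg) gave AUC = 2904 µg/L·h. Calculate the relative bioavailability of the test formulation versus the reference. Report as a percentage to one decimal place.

F_rel = 157.0%

F_rel = (AUC_test/D_test) / (AUC_ref/D_ref)
      = (2904/100) / (1850/100)
      = 29.04 / 18.5 = 1.5697 = 156.97%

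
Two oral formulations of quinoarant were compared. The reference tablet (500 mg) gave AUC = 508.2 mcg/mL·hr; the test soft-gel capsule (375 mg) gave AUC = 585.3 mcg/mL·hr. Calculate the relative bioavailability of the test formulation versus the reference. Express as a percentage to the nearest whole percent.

F_rel = 154%

F_rel = (AUC_test/D_test) / (AUC_ref/D_ref)
      = (585.3/375) / (508.2/500)
      = 1.5608 / 1.0164 = 1.5356 = 153.56%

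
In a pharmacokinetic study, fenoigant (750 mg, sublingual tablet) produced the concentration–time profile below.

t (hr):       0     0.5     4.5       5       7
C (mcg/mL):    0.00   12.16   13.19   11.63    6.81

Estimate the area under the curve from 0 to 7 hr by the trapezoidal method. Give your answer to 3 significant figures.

Trapezoidal AUC_0→7:
  [0→0.5]: (0.00+12.16)/2 × 0.5 = 3.04
  [0.5→4.5]: (12.16+13.19)/2 × 4 = 50.7
  [4.5→5]: (13.19+11.63)/2 × 0.5 = 6.205
  [5→7]: (11.63+6.81)/2 × 2 = 18.44
  Sum = 78.385 mcg/mL·hr

AUC = 78.4 mcg/mL·hr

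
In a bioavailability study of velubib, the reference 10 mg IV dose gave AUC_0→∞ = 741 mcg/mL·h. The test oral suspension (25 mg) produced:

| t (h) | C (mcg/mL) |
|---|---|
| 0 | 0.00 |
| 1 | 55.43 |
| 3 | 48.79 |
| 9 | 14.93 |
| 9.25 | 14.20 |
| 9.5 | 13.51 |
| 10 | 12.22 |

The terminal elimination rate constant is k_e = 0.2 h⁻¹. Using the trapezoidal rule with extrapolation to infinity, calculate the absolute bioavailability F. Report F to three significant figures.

Trapezoidal AUC_0→10 (oral suspension):
  [0→1]: (0.00+55.43)/2 × 1 = 27.715
  [1→3]: (55.43+48.79)/2 × 2 = 104.22
  [3→9]: (48.79+14.93)/2 × 6 = 191.16
  [9→9.25]: (14.93+14.20)/2 × 0.25 = 3.64125
  [9.25→9.5]: (14.20+13.51)/2 × 0.25 = 3.46375
  [9.5→10]: (13.51+12.22)/2 × 0.5 = 6.4325
  Sum = 336.6325 mcg/mL·h
Tail: C_last/k_e = 12.22/0.2 = 61.100
AUC_0→∞ (oral suspension) = 336.6325 + 61.100 = 397.7325 mcg/mL·h
F = (AUC_ev/D_ev)/(AUC_iv/D_iv) = (397.7325/25)/(741/10) = 15.9093/74.1 = 0.2147

F = 0.215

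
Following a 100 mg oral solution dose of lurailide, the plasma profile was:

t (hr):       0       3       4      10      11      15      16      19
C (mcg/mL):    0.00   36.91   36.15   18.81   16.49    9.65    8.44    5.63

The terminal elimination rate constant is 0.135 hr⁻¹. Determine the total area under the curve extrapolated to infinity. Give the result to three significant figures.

Trapezoidal AUC_0→19:
  [0→3]: (0.00+36.91)/2 × 3 = 55.365
  [3→4]: (36.91+36.15)/2 × 1 = 36.53
  [4→10]: (36.15+18.81)/2 × 6 = 164.88
  [10→11]: (18.81+16.49)/2 × 1 = 17.65
  [11→15]: (16.49+9.65)/2 × 4 = 52.28
  [15→16]: (9.65+8.44)/2 × 1 = 9.045
  [16→19]: (8.44+5.63)/2 × 3 = 21.105
  Sum = 356.855 mcg/mL·hr
Extrapolated tail: C_last / k_e = 5.63 / 0.135 = 41.704
AUC_0→∞ = 356.855 + 41.704 = 398.559 mcg/mL·hr

AUC = 399 mcg/mL·hr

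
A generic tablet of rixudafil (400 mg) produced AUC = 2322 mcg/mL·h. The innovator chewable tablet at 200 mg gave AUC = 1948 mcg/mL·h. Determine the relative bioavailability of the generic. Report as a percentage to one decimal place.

F_rel = (AUC_test/D_test) / (AUC_ref/D_ref)
      = (2322/400) / (1948/200)
      = 5.805 / 9.74 = 0.5960 = 59.60%

F_rel = 59.6%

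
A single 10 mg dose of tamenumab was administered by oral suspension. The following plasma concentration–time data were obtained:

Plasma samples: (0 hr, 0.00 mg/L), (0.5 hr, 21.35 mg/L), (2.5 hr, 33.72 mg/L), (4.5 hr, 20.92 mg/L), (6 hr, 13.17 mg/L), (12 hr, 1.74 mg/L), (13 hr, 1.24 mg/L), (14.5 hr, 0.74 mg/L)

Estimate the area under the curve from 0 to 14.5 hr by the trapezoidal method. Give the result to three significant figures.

Trapezoidal AUC_0→14.5:
  [0→0.5]: (0.00+21.35)/2 × 0.5 = 5.3375
  [0.5→2.5]: (21.35+33.72)/2 × 2 = 55.07
  [2.5→4.5]: (33.72+20.92)/2 × 2 = 54.64
  [4.5→6]: (20.92+13.17)/2 × 1.5 = 25.5675
  [6→12]: (13.17+1.74)/2 × 6 = 44.73
  [12→13]: (1.74+1.24)/2 × 1 = 1.49
  [13→14.5]: (1.24+0.74)/2 × 1.5 = 1.485
  Sum = 188.32 mg/L·hr

AUC = 188 mg/L·hr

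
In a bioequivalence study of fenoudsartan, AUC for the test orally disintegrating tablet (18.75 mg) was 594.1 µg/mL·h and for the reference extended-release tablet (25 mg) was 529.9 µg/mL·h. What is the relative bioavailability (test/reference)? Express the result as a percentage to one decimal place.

F_rel = (AUC_test/D_test) / (AUC_ref/D_ref)
      = (594.1/18.75) / (529.9/25)
      = 31.6853 / 21.196 = 1.4949 = 149.49%

F_rel = 149.5%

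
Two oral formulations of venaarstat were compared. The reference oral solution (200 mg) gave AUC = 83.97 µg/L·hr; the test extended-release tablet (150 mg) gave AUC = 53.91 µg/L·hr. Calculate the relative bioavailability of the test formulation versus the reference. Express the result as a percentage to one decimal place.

F_rel = (AUC_test/D_test) / (AUC_ref/D_ref)
      = (53.91/150) / (83.97/200)
      = 0.3594 / 0.41985 = 0.8560 = 85.60%

F_rel = 85.6%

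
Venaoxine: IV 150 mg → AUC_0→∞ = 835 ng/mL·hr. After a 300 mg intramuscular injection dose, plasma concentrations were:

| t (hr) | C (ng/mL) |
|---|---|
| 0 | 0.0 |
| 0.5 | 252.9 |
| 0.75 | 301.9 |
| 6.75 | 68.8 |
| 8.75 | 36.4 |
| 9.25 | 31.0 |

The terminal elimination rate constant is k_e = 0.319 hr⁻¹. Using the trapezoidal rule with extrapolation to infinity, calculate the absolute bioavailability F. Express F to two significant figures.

F = 0.88

Trapezoidal AUC_0→9.25 (intramuscular injection):
  [0→0.5]: (0.0+252.9)/2 × 0.5 = 63.225
  [0.5→0.75]: (252.9+301.9)/2 × 0.25 = 69.35
  [0.75→6.75]: (301.9+68.8)/2 × 6 = 1112.1
  [6.75→8.75]: (68.8+36.4)/2 × 2 = 105.2
  [8.75→9.25]: (36.4+31.0)/2 × 0.5 = 16.85
  Sum = 1366.725 ng/mL·hr
Tail: C_last/k_e = 31.0/0.319 = 97.179
AUC_0→∞ (intramuscular injection) = 1366.725 + 97.179 = 1463.904 ng/mL·hr
F = (AUC_ev/D_ev)/(AUC_iv/D_iv) = (1463.904/300)/(835/150) = 4.87968/5.56667 = 0.8766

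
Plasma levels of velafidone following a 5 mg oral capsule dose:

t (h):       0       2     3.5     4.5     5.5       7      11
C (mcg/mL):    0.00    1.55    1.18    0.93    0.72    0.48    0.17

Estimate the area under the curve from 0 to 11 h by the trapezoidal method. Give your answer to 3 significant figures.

AUC = 7.68 mcg/mL·h

Trapezoidal AUC_0→11:
  [0→2]: (0.00+1.55)/2 × 2 = 1.55
  [2→3.5]: (1.55+1.18)/2 × 1.5 = 2.0475
  [3.5→4.5]: (1.18+0.93)/2 × 1 = 1.055
  [4.5→5.5]: (0.93+0.72)/2 × 1 = 0.825
  [5.5→7]: (0.72+0.48)/2 × 1.5 = 0.9
  [7→11]: (0.48+0.17)/2 × 4 = 1.3
  Sum = 7.6775 mcg/mL·h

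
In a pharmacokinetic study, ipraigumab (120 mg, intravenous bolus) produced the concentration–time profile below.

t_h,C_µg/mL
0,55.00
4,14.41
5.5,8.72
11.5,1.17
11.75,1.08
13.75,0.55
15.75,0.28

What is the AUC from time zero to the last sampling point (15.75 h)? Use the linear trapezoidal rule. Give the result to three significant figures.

AUC = 189 µg/mL·h

Trapezoidal AUC_0→15.75:
  [0→4]: (55.00+14.41)/2 × 4 = 138.82
  [4→5.5]: (14.41+8.72)/2 × 1.5 = 17.3475
  [5.5→11.5]: (8.72+1.17)/2 × 6 = 29.67
  [11.5→11.75]: (1.17+1.08)/2 × 0.25 = 0.28125
  [11.75→13.75]: (1.08+0.55)/2 × 2 = 1.63
  [13.75→15.75]: (0.55+0.28)/2 × 2 = 0.83
  Sum = 188.57875 µg/mL·h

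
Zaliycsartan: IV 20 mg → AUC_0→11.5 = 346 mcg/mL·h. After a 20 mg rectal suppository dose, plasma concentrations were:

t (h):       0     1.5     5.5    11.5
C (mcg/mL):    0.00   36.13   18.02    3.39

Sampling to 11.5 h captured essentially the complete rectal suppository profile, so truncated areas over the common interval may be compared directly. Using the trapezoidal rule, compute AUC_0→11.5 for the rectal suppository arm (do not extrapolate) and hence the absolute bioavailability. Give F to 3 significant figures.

Trapezoidal AUC_0→11.5 (rectal suppository):
  [0→1.5]: (0.00+36.13)/2 × 1.5 = 27.0975
  [1.5→5.5]: (36.13+18.02)/2 × 4 = 108.3
  [5.5→11.5]: (18.02+3.39)/2 × 6 = 64.23
  Sum = 199.6275 mcg/mL·h
F = (AUC_ev/D_ev)/(AUC_iv/D_iv) = (199.6275/20)/(346/20) = 9.981375/17.3 = 0.5770

F = 0.577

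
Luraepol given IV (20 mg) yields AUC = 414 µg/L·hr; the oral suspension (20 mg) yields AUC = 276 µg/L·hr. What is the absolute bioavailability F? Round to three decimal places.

F = 0.667

F = (AUC_ev / D_ev) / (AUC_iv / D_iv)
  = (276/20) / (414/20)
  = 13.8 / 20.7 = 0.6667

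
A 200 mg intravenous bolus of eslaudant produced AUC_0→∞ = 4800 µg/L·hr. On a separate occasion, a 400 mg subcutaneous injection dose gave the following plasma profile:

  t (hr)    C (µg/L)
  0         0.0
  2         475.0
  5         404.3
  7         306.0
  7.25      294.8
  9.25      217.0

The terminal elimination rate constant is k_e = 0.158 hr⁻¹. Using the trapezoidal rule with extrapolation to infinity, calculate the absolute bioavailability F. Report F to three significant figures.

Trapezoidal AUC_0→9.25 (subcutaneous injection):
  [0→2]: (0.0+475.0)/2 × 2 = 475.0
  [2→5]: (475.0+404.3)/2 × 3 = 1318.95
  [5→7]: (404.3+306.0)/2 × 2 = 710.3
  [7→7.25]: (306.0+294.8)/2 × 0.25 = 75.1
  [7.25→9.25]: (294.8+217.0)/2 × 2 = 511.8
  Sum = 3091.15 µg/L·hr
Tail: C_last/k_e = 217.0/0.158 = 1373.418
AUC_0→∞ (subcutaneous injection) = 3091.15 + 1373.418 = 4464.568 µg/L·hr
F = (AUC_ev/D_ev)/(AUC_iv/D_iv) = (4464.568/400)/(4800/200) = 11.16142/24 = 0.4651

F = 0.465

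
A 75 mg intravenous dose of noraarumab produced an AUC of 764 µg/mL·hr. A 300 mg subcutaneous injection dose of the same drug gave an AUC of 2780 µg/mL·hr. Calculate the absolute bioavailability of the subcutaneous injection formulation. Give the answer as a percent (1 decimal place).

F = 91.0%

F = (AUC_ev / D_ev) / (AUC_iv / D_iv)
  = (2780/300) / (764/75)
  = 9.26667 / 10.1867 = 0.9097
  = 90.97%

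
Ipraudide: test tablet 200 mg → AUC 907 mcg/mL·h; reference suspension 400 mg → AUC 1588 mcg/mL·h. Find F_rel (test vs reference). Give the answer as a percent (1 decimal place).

F_rel = (AUC_test/D_test) / (AUC_ref/D_ref)
      = (907/200) / (1588/400)
      = 4.535 / 3.97 = 1.1423 = 114.23%

F_rel = 114.2%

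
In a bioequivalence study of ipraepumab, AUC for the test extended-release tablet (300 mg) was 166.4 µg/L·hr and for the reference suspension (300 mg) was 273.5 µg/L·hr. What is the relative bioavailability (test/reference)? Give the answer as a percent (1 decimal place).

F_rel = (AUC_test/D_test) / (AUC_ref/D_ref)
      = (166.4/300) / (273.5/300)
      = 0.554667 / 0.911667 = 0.6084 = 60.84%

F_rel = 60.8%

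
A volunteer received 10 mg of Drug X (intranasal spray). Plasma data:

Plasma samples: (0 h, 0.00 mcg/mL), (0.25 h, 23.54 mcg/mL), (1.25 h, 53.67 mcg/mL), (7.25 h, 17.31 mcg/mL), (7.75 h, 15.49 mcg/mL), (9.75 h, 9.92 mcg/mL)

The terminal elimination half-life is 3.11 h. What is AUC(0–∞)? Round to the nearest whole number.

AUC = 333 mcg/mL·h

Trapezoidal AUC_0→9.75:
  [0→0.25]: (0.00+23.54)/2 × 0.25 = 2.9425
  [0.25→1.25]: (23.54+53.67)/2 × 1 = 38.605
  [1.25→7.25]: (53.67+17.31)/2 × 6 = 212.94
  [7.25→7.75]: (17.31+15.49)/2 × 0.5 = 8.2
  [7.75→9.75]: (15.49+9.92)/2 × 2 = 25.41
  Sum = 288.0975 mcg/mL·h
k_e = ln2 / t½ = 0.693147 / 3.11 = 0.2229 h^-1
Extrapolated tail: C_last / k_e = 9.92 / 0.2229 = 44.504
AUC_0→∞ = 288.0975 + 44.504 = 332.6015 mcg/mL·h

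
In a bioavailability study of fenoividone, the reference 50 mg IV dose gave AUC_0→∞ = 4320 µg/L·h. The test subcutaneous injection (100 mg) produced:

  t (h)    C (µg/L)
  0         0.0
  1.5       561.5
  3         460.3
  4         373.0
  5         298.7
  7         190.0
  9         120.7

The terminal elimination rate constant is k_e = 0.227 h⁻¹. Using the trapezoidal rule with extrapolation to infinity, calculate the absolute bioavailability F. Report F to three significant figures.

F = 0.379

Trapezoidal AUC_0→9 (subcutaneous injection):
  [0→1.5]: (0.0+561.5)/2 × 1.5 = 421.125
  [1.5→3]: (561.5+460.3)/2 × 1.5 = 766.35
  [3→4]: (460.3+373.0)/2 × 1 = 416.65
  [4→5]: (373.0+298.7)/2 × 1 = 335.85
  [5→7]: (298.7+190.0)/2 × 2 = 488.7
  [7→9]: (190.0+120.7)/2 × 2 = 310.7
  Sum = 2739.375 µg/L·h
Tail: C_last/k_e = 120.7/0.227 = 531.718
AUC_0→∞ (subcutaneous injection) = 2739.375 + 531.718 = 3271.093 µg/L·h
F = (AUC_ev/D_ev)/(AUC_iv/D_iv) = (3271.093/100)/(4320/50) = 32.71093/86.4 = 0.3786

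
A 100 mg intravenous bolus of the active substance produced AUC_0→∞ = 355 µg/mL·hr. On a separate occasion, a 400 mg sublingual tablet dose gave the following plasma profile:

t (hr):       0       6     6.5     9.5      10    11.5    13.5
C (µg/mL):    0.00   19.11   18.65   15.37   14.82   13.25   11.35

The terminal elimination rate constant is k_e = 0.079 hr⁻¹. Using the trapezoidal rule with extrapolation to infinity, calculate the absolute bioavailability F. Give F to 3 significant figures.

F = 0.222

Trapezoidal AUC_0→13.5 (sublingual tablet):
  [0→6]: (0.00+19.11)/2 × 6 = 57.33
  [6→6.5]: (19.11+18.65)/2 × 0.5 = 9.44
  [6.5→9.5]: (18.65+15.37)/2 × 3 = 51.03
  [9.5→10]: (15.37+14.82)/2 × 0.5 = 7.5475
  [10→11.5]: (14.82+13.25)/2 × 1.5 = 21.0525
  [11.5→13.5]: (13.25+11.35)/2 × 2 = 24.6
  Sum = 171.0 µg/mL·hr
Tail: C_last/k_e = 11.35/0.079 = 143.671
AUC_0→∞ (sublingual tablet) = 171.0 + 143.671 = 314.671 µg/mL·hr
F = (AUC_ev/D_ev)/(AUC_iv/D_iv) = (314.671/400)/(355/100) = 0.7866775/3.55 = 0.2216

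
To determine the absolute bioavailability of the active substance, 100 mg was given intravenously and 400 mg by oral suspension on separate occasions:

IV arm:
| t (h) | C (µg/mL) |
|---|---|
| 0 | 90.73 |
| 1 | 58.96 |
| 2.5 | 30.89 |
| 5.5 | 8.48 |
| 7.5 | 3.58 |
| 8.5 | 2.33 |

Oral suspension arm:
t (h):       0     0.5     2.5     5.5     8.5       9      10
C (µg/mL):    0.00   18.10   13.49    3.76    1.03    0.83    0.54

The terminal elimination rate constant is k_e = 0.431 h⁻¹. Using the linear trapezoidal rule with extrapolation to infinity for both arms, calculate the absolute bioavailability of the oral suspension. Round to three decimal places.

Trapezoidal AUC_0→8.5 (IV):
  [0→1]: (90.73+58.96)/2 × 1 = 74.845
  [1→2.5]: (58.96+30.89)/2 × 1.5 = 67.3875
  [2.5→5.5]: (30.89+8.48)/2 × 3 = 59.055
  [5.5→7.5]: (8.48+3.58)/2 × 2 = 12.06
  [7.5→8.5]: (3.58+2.33)/2 × 1 = 2.955
  Sum = 216.3025 µg/mL·h
IV tail: 2.33/0.431 = 5.406; AUC_iv,0→∞ = 216.3025 + 5.406 = 221.7085 µg/mL·h
Trapezoidal AUC_0→10 (oral suspension):
  [0→0.5]: (0.00+18.10)/2 × 0.5 = 4.525
  [0.5→2.5]: (18.10+13.49)/2 × 2 = 31.59
  [2.5→5.5]: (13.49+3.76)/2 × 3 = 25.875
  [5.5→8.5]: (3.76+1.03)/2 × 3 = 7.185
  [8.5→9]: (1.03+0.83)/2 × 0.5 = 0.465
  [9→10]: (0.83+0.54)/2 × 1 = 0.685
  Sum = 70.325 µg/mL·h
oral suspension tail: 0.54/0.431 = 1.253; AUC_ev,0→∞ = 70.325 + 1.253 = 71.578 µg/mL·h
F = (AUC_ev/D_ev)/(AUC_iv/D_iv) = (71.578/400)/(221.7085/100) = 0.178945/2.217085 = 0.0807

F = 0.081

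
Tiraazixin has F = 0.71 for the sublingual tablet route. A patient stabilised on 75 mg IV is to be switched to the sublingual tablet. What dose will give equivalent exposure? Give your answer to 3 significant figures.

For equal systemic exposure: F × D_ev = D_iv
D_ev = D_iv / F = 75 / 0.71 = 105.634 mg

D_sublingual = 106 mg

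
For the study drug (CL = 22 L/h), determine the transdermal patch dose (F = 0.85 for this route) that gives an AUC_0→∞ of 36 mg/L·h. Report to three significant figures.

Dose = 932 mg

Dose = CL × AUC_0→∞ / F
     = 22 × 36 / 0.85 = 931.765 mg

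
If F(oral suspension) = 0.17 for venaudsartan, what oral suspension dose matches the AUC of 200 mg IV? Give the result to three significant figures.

For equal systemic exposure: F × D_ev = D_iv
D_ev = D_iv / F = 200 / 0.17 = 1176.47 mg

D_oral = 1180 mg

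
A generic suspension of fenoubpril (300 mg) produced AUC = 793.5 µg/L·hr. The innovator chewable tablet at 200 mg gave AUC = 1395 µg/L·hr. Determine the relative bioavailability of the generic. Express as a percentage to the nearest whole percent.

F_rel = 38%

F_rel = (AUC_test/D_test) / (AUC_ref/D_ref)
      = (793.5/300) / (1395/200)
      = 2.645 / 6.975 = 0.3792 = 37.92%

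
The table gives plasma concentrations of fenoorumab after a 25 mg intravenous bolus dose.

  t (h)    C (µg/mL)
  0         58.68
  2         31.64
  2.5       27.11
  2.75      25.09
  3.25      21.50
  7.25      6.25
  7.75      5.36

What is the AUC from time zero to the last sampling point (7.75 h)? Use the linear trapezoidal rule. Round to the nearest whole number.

Trapezoidal AUC_0→7.75:
  [0→2]: (58.68+31.64)/2 × 2 = 90.32
  [2→2.5]: (31.64+27.11)/2 × 0.5 = 14.6875
  [2.5→2.75]: (27.11+25.09)/2 × 0.25 = 6.525
  [2.75→3.25]: (25.09+21.50)/2 × 0.5 = 11.6475
  [3.25→7.25]: (21.50+6.25)/2 × 4 = 55.5
  [7.25→7.75]: (6.25+5.36)/2 × 0.5 = 2.9025
  Sum = 181.5825 µg/mL·h

AUC = 182 µg/mL·h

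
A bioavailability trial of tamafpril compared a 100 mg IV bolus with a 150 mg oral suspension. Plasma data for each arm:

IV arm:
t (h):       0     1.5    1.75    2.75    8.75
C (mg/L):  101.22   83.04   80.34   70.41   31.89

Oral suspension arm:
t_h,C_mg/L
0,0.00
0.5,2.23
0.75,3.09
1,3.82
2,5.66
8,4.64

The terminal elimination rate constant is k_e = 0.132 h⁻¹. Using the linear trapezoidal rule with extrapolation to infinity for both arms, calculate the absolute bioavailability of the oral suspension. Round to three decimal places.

F = 0.062

Trapezoidal AUC_0→8.75 (IV):
  [0→1.5]: (101.22+83.04)/2 × 1.5 = 138.195
  [1.5→1.75]: (83.04+80.34)/2 × 0.25 = 20.4225
  [1.75→2.75]: (80.34+70.41)/2 × 1 = 75.375
  [2.75→8.75]: (70.41+31.89)/2 × 6 = 306.9
  Sum = 540.8925 mg/L·h
IV tail: 31.89/0.132 = 241.591; AUC_iv,0→∞ = 540.8925 + 241.591 = 782.4835 mg/L·h
Trapezoidal AUC_0→8 (oral suspension):
  [0→0.5]: (0.00+2.23)/2 × 0.5 = 0.5575
  [0.5→0.75]: (2.23+3.09)/2 × 0.25 = 0.665
  [0.75→1]: (3.09+3.82)/2 × 0.25 = 0.86375
  [1→2]: (3.82+5.66)/2 × 1 = 4.74
  [2→8]: (5.66+4.64)/2 × 6 = 30.9
  Sum = 37.72625 mg/L·h
oral suspension tail: 4.64/0.132 = 35.152; AUC_ev,0→∞ = 37.72625 + 35.152 = 72.87825 mg/L·h
F = (AUC_ev/D_ev)/(AUC_iv/D_iv) = (72.87825/150)/(782.4835/100) = 0.485855/7.824835 = 0.0621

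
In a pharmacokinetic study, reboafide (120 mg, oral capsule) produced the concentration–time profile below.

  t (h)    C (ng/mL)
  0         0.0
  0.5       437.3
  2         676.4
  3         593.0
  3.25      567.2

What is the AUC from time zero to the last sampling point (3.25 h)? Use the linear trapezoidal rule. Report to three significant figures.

Trapezoidal AUC_0→3.25:
  [0→0.5]: (0.0+437.3)/2 × 0.5 = 109.325
  [0.5→2]: (437.3+676.4)/2 × 1.5 = 835.275
  [2→3]: (676.4+593.0)/2 × 1 = 634.7
  [3→3.25]: (593.0+567.2)/2 × 0.25 = 145.025
  Sum = 1724.325 ng/mL·h

AUC = 1720 ng/mL·h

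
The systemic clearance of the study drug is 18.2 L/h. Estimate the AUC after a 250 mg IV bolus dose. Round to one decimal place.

AUC = 13.7 mg/L·h

AUC_0→∞ = Dose_iv / CL
        = 250 / 18.2 = 13.7363 mg/L·h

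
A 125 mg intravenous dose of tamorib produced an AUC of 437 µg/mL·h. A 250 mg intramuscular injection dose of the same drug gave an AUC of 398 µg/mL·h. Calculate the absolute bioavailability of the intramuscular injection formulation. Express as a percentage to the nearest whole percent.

F = (AUC_ev / D_ev) / (AUC_iv / D_iv)
  = (398/250) / (437/125)
  = 1.592 / 3.496 = 0.4554
  = 45.54%

F = 46%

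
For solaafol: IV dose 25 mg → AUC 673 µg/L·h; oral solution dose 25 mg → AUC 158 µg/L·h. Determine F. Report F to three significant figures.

F = 0.235

F = (AUC_ev / D_ev) / (AUC_iv / D_iv)
  = (158/25) / (673/25)
  = 6.32 / 26.92 = 0.2348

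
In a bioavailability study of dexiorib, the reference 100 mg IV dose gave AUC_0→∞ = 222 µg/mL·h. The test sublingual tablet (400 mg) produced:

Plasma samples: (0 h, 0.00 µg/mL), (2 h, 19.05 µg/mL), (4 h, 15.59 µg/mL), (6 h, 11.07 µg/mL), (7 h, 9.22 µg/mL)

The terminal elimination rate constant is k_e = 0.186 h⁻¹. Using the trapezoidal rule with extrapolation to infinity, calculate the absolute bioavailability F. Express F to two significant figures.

Trapezoidal AUC_0→7 (sublingual tablet):
  [0→2]: (0.00+19.05)/2 × 2 = 19.05
  [2→4]: (19.05+15.59)/2 × 2 = 34.64
  [4→6]: (15.59+11.07)/2 × 2 = 26.66
  [6→7]: (11.07+9.22)/2 × 1 = 10.145
  Sum = 90.495 µg/mL·h
Tail: C_last/k_e = 9.22/0.186 = 49.570
AUC_0→∞ (sublingual tablet) = 90.495 + 49.570 = 140.065 µg/mL·h
F = (AUC_ev/D_ev)/(AUC_iv/D_iv) = (140.065/400)/(222/100) = 0.3501625/2.22 = 0.1577

F = 0.16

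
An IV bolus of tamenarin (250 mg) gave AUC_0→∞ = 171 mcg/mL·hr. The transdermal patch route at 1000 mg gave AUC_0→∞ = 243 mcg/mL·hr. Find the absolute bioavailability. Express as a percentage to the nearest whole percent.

F = (AUC_ev / D_ev) / (AUC_iv / D_iv)
  = (243/1000) / (171/250)
  = 0.243 / 0.684 = 0.3553
  = 35.53%

F = 36%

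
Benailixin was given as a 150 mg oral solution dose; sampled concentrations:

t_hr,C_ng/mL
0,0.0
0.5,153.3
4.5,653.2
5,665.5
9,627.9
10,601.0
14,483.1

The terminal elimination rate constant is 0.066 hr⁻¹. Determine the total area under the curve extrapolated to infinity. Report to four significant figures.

AUC = 14670 ng/mL·hr

Trapezoidal AUC_0→14:
  [0→0.5]: (0.0+153.3)/2 × 0.5 = 38.325
  [0.5→4.5]: (153.3+653.2)/2 × 4 = 1613.0
  [4.5→5]: (653.2+665.5)/2 × 0.5 = 329.675
  [5→9]: (665.5+627.9)/2 × 4 = 2586.8
  [9→10]: (627.9+601.0)/2 × 1 = 614.45
  [10→14]: (601.0+483.1)/2 × 4 = 2168.2
  Sum = 7350.45 ng/mL·hr
Extrapolated tail: C_last / k_e = 483.1 / 0.066 = 7319.697
AUC_0→∞ = 7350.45 + 7319.697 = 14670.147 ng/mL·hr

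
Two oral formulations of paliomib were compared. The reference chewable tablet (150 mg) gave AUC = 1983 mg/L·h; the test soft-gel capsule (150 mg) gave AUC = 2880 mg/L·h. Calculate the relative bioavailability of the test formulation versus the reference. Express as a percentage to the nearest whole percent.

F_rel = 145%

F_rel = (AUC_test/D_test) / (AUC_ref/D_ref)
      = (2880/150) / (1983/150)
      = 19.2 / 13.22 = 1.4523 = 145.23%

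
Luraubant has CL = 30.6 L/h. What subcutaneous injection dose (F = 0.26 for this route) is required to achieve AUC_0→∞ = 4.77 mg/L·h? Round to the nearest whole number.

Dose = CL × AUC_0→∞ / F
     = 30.6 × 4.77 / 0.26 = 561.392 mg

Dose = 561 mg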